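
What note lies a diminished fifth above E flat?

Bbb

A fifth above E lands on the letter B.
A diminished fifth spans 6 semitones, so Eb moves to pitch class 9. On the letter B that is Bbb.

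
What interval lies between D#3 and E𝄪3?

Counting letters D–E gives a second.
D#→E## = 3 semitones, 1 wider than the major second (2), so augmented.

augmented second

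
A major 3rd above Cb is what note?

C up a major third is E, so the target letter is E.
From Cb, a major third is 4 semitones up: Eb.

Eb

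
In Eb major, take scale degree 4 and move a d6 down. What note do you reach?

Scale degree 4 of Eb major is Ab.
A diminished sixth (7 semitones) below Ab lands on the letter C, giving C#.

C#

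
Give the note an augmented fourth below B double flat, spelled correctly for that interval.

Fbb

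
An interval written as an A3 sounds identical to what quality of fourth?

perfect

An augmented third spans 5 semitones.
A fourth spanning 5 semitones is perfect (the perfect fourth is 5).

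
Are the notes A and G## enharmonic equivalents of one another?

Yes

A = pitch class 9 and G## = pitch class 9 — the same pitch class, so they are enharmonic equivalents.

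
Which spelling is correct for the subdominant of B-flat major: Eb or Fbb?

Each scale degree takes a distinct letter name. Degree 4 of a scale on B must use the letter E.
Eb and Fbb are enharmonically the same pitch, but only Eb uses the letter E, so it is the correct spelling here.

Eb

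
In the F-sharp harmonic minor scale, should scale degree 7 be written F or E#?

E#

Each scale degree takes a distinct letter name. Degree 7 of a scale on F must use the letter E.
E# and F are enharmonically the same pitch, but only E# uses the letter E, so it is the correct spelling here.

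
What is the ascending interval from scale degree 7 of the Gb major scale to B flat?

perfect fourth

Scale degree 7 of Gb major is F.
F up to Bb: letters F→B make it a fourth; 5 semitones makes it perfect.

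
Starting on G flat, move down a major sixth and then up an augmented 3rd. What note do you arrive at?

D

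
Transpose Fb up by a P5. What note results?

F up a perfect fifth is C, so the target letter is C.
From Fb, a perfect fifth is 7 semitones up: Cb.

Cb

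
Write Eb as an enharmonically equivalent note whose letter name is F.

Fbb

Plain F sits 2 semitones above Eb, so on the letter F the same pitch needs a double flat: Fbb.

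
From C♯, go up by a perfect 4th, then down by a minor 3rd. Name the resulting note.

A perfect fourth up from C# is F# (letter F, 5 semitones up).
A minor third down from F# is D# (letter D, 3 semitones down).

D#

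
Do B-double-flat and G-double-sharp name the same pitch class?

Yes

Bbb is pitch class 9; G## is pitch class 9.
All spellings map to pitch class 9, so they are enharmonically equivalent.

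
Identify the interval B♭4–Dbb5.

The letter names run B→D, a span of 2 letter steps, so the interval is some kind of third.
Bb to Dbb is 2 semitones. A major third is 4, so 2 makes it diminished.

diminished third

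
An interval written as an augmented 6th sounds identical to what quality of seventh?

An augmented sixth spans 10 semitones.
A seventh spanning 10 semitones is minor (the major seventh is 11).

minor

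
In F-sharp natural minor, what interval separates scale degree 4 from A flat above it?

diminished seventh

Scale degree 4 of F# natural minor is B.
B up to Ab: letters B→A make it a seventh; 9 semitones makes it diminished.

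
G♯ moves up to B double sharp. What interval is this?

The letter names run G→B, a span of 2 letter steps, so the interval is some kind of third.
G# to B## is 5 semitones. A major third is 4, so 5 makes it augmented.

augmented third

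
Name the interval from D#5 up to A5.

diminished fifth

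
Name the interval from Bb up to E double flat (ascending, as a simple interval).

Counting letters B–C–D–E gives a fourth.
Bb→Ebb = 4 semitones, 1 narrower than the perfect fourth (5), so diminished.

diminished fourth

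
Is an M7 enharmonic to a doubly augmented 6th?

Yes

A major seventh spans 11 semitones; a doubly augmented sixth spans 11.
They are enharmonically equivalent.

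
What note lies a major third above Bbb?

B up a major third is D#, so the target letter is D.
From Bbb, a major third is 4 semitones up: Db.

Db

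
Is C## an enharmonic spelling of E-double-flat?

C## = pitch class 2 and Ebb = pitch class 2 — the same pitch class, so they are enharmonic equivalents.

Yes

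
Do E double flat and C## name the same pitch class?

Yes

Ebb is pitch class 2; C## is pitch class 2.
All spellings map to pitch class 2, so they are enharmonically equivalent.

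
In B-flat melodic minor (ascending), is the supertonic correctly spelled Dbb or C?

Each scale degree takes a distinct letter name. Degree 2 of a scale on B must use the letter C.
C and Dbb are enharmonically the same pitch, but only C uses the letter C, so it is the correct spelling here.

C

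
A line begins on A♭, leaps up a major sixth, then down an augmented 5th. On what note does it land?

Bbb

A major sixth up from Ab is F (letter F, 9 semitones up).
An augmented fifth down from F is Bbb (letter B, 8 semitones down).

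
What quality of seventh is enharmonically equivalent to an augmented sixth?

minor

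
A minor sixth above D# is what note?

B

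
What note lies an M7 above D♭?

D up a major seventh is C#, so the target letter is C.
From Db, a major seventh is 11 semitones up: C.

C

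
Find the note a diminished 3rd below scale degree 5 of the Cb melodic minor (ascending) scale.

E

Scale degree 5 of Cb melodic minor (ascending) is Gb.
A diminished third (2 semitones) below Gb lands on the letter E, giving E.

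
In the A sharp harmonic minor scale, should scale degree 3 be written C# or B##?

C#

Each scale degree takes a distinct letter name. Degree 3 of a scale on A must use the letter C.
C# and B## are enharmonically the same pitch, but only C# uses the letter C, so it is the correct spelling here.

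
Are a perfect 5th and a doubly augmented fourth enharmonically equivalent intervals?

A perfect fifth spans 7 semitones; a doubly augmented fourth spans 7.
They are enharmonically equivalent.

Yes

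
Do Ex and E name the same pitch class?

Two spellings are enharmonically equivalent only if they share a pitch class.
Here E## → 6, E → 4; 4 ≠ 6, so they are not.

No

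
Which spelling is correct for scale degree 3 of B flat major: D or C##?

Each scale degree takes a distinct letter name. Degree 3 of a scale on B must use the letter D.
D and C## are enharmonically the same pitch, but only D uses the letter D, so it is the correct spelling here.

D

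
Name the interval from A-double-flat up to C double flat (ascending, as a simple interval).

minor third

Counting letters A–B–C gives a third.
Abb→Cbb = 3 semitones, 1 narrower than the major third (4), so minor.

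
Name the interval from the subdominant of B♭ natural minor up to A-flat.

perfect fourth

The subdominant of Bb natural minor is Eb.
Eb up to Ab: letters E→A make it a fourth; 5 semitones makes it perfect.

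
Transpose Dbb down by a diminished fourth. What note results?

Ab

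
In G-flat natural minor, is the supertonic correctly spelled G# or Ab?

Ab

Each scale degree takes a distinct letter name. Degree 2 of a scale on G must use the letter A.
Ab and G# are enharmonically the same pitch, but only Ab uses the letter A, so it is the correct spelling here.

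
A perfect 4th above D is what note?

G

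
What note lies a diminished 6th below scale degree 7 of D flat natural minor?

Scale degree 7 of Db natural minor is Cb.
A diminished sixth (7 semitones) below Cb lands on the letter E, giving E.

E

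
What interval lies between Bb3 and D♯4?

Counting letters B–C–D gives a third.
Bb→D# = 5 semitones, 1 wider than the major third (4), so augmented.

augmented third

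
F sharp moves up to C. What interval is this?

diminished fifth

Counting letters F–G–A–B–C gives a fifth.
F#→C = 6 semitones, 1 narrower than the perfect fifth (7), so diminished.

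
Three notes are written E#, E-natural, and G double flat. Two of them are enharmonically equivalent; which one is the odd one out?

In 12-tone equal temperament, enharmonic equivalents share a pitch class. E# is pitch class 5; E is pitch class 4; Gbb is pitch class 5.
E# and Gbb share pitch class 5, while E is pitch class 4.

E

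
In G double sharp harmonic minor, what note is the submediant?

Degree 6 takes the letter 5 steps above G, which is E.
In harmonic minor, degree 6 sits 8 semitones above the tonic. G## + 8 semitones is pitch class 5, spelled on E as E#.

E#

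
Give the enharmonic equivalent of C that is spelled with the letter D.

Dbb

C is pitch class 0. The letter D alone is pitch class 2.
To reach pitch class 0 from D requires an offset of -2 semitones, i.e. double flat: Dbb.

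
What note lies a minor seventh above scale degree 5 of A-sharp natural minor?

Scale degree 5 of A# natural minor is E#.
A minor seventh (10 semitones) above E# lands on the letter D, giving D#.

D#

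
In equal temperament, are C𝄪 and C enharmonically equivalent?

No

Two spellings are enharmonically equivalent only if they share a pitch class.
Here C## → 2, C → 0; 0 ≠ 2, so they are not.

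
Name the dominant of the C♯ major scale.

G#

The C# major scale runs C# D# E# F# G# A# B#.
Degree 5 is G#.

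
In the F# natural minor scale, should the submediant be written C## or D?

D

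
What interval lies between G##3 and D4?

doubly diminished fifth

The letter names run G→D, a span of 4 letter steps, so the interval is some kind of fifth.
G## to D is 5 semitones. A perfect fifth is 7, so 5 makes it doubly diminished.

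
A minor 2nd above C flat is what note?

A second above C lands on the letter D.
A minor second spans 1 semitone, so Cb moves to pitch class 0. On the letter D that is Dbb.

Dbb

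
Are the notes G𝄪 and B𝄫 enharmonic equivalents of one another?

G## = pitch class 9 and Bbb = pitch class 9 — the same pitch class, so they are enharmonic equivalents.

Yes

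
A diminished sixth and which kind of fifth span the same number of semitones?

perfect

A diminished sixth spans 7 semitones.
A fifth spanning 7 semitones is perfect (the perfect fifth is 7).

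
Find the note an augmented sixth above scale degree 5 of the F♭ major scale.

A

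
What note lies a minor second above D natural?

Eb

A second above D lands on the letter E.
A minor second spans 1 semitone, so D moves to pitch class 3. On the letter E that is Eb.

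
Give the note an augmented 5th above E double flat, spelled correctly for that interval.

E up a perfect fifth is B, so the target letter is B.
From Ebb, an augmented fifth is 8 semitones up: Bb.

Bb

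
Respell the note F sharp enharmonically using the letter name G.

Gb

Plain G sits 1 semitone above F#, so on the letter G the same pitch needs a flat: Gb.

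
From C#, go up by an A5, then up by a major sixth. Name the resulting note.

E##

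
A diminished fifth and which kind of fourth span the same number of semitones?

augmented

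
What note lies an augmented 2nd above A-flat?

A second above A lands on the letter B.
An augmented second spans 3 semitones, so Ab moves to pitch class 11. On the letter B that is B.

B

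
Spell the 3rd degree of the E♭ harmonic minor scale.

The Eb harmonic minor scale runs Eb F Gb Ab Bb Cb D.
Degree 3 is Gb.

Gb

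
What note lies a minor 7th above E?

D

A seventh above E lands on the letter D.
A minor seventh spans 10 semitones, so E moves to pitch class 2. On the letter D that is D.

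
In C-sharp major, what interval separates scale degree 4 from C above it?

Scale degree 4 of C# major is F#.
F# up to C: letters F→C make it a fifth; 6 semitones makes it diminished.

diminished fifth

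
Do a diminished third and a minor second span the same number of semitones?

No

A diminished third spans 2 semitones; a minor second spans 1.
The spans differ, so they are not enharmonic equivalents.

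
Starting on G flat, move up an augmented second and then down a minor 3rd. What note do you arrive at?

An augmented second up from Gb is A (letter A, 3 semitones up).
A minor third down from A is F# (letter F, 3 semitones down).

F#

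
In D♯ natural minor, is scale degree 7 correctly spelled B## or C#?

C#

Each scale degree takes a distinct letter name. Degree 7 of a scale on D must use the letter C.
C# and B## are enharmonically the same pitch, but only C# uses the letter C, so it is the correct spelling here.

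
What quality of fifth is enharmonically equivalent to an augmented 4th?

An augmented fourth spans 6 semitones.
A fifth spanning 6 semitones is diminished (the perfect fifth is 7).

diminished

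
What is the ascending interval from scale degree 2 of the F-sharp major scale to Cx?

Scale degree 2 of F# major is G#.
G# up to C##: letters G→C make it a fourth; 6 semitones makes it augmented.

augmented fourth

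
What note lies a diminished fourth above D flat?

Gbb

D up a perfect fourth is G, so the target letter is G.
From Db, a diminished fourth is 4 semitones up: Gbb.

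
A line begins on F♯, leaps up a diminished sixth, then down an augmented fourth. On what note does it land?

Abb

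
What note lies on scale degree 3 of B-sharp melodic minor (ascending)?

D#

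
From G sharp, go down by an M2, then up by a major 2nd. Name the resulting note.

G#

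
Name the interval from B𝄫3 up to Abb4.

The letter names run B→A, a span of 6 letter steps, so the interval is some kind of seventh.
Bbb to Abb is 10 semitones. A major seventh is 11, so 10 makes it minor.

minor seventh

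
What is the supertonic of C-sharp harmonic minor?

D#

Degree 2 takes the letter 1 step above C, which is D.
In harmonic minor, degree 2 sits 2 semitones above the tonic. C# + 2 semitones is pitch class 3, spelled on D as D#.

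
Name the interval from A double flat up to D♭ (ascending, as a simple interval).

Counting letters A–B–C–D gives a fourth.
Abb→Db = 6 semitones, 1 wider than the perfect fourth (5), so augmented.

augmented fourth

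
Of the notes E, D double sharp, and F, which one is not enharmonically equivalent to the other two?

In 12-tone equal temperament, enharmonic equivalents share a pitch class. E is pitch class 4; D## is pitch class 4; F is pitch class 5.
E and D## share pitch class 4, while F is pitch class 5.

F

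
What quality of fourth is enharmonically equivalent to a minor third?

A minor third spans 3 semitones.
A fourth spanning 3 semitones is doubly diminished (the perfect fourth is 5).

doubly diminished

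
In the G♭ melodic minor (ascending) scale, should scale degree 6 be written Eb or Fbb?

Each scale degree takes a distinct letter name. Degree 6 of a scale on G must use the letter E.
Eb and Fbb are enharmonically the same pitch, but only Eb uses the letter E, so it is the correct spelling here.

Eb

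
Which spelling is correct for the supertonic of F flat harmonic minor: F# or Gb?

Gb

Each scale degree takes a distinct letter name. Degree 2 of a scale on F must use the letter G.
Gb and F# are enharmonically the same pitch, but only Gb uses the letter G, so it is the correct spelling here.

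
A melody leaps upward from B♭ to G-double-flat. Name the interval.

The letter names run B→G, a span of 5 letter steps, so the interval is some kind of sixth.
Bb to Gbb is 7 semitones. A major sixth is 9, so 7 makes it diminished.

diminished sixth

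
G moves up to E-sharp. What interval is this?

The letter names run G→E, a span of 5 letter steps, so the interval is some kind of sixth.
G to E# is 10 semitones. A major sixth is 9, so 10 makes it augmented.

augmented sixth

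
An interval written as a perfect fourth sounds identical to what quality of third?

augmented

A perfect fourth spans 5 semitones.
A third spanning 5 semitones is augmented (the major third is 4).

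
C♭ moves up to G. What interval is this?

Counting letters C–D–E–F–G gives a fifth.
Cb→G = 8 semitones, 1 wider than the perfect fifth (7), so augmented.

augmented fifth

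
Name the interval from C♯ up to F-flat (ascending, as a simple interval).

doubly diminished fourth

Counting letters C–D–E–F gives a fourth.
C#→Fb = 3 semitones, 2 narrower than the perfect fourth (5), so doubly diminished.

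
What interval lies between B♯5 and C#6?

minor second

The letter names run B→C, a span of 1 letter step, so the interval is some kind of second.
B# to C# is 1 semitone. A major second is 2, so 1 makes it minor.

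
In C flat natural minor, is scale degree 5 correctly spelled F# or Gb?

Gb

Each scale degree takes a distinct letter name. Degree 5 of a scale on C must use the letter G.
Gb and F# are enharmonically the same pitch, but only Gb uses the letter G, so it is the correct spelling here.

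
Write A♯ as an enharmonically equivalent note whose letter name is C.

Plain C sits 2 semitones above A#, so on the letter C the same pitch needs a double flat: Cbb.

Cbb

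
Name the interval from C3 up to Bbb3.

The letter names run C→B, a span of 6 letter steps, so the interval is some kind of seventh.
C to Bbb is 9 semitones. A major seventh is 11, so 9 makes it diminished.

diminished seventh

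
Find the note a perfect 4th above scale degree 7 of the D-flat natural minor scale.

Fb

Scale degree 7 of Db natural minor is Cb.
A perfect fourth (5 semitones) above Cb lands on the letter F, giving Fb.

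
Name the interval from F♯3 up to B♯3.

augmented fourth

Counting letters F–G–A–B gives a fourth.
F#→B# = 6 semitones, 1 wider than the perfect fourth (5), so augmented.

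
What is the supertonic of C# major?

D#

The C# major scale runs C# D# E# F# G# A# B#.
Degree 2 is D#.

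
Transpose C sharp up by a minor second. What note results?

C up a major second is D, so the target letter is D.
From C#, a minor second is 1 semitone up: D.

D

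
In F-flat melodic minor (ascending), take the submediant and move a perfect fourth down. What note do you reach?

The submediant of Fb melodic minor (ascending) is Db.
A perfect fourth (5 semitones) below Db lands on the letter A, giving Ab.

Ab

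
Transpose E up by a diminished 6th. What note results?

A sixth above E lands on the letter C.
A diminished sixth spans 7 semitones, so E moves to pitch class 11. On the letter C that is Cb.

Cb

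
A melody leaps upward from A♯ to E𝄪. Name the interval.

The letter names run A→E, a span of 4 letter steps, so the interval is some kind of fifth.
A# to E## is 8 semitones. A perfect fifth is 7, so 8 makes it augmented.

augmented fifth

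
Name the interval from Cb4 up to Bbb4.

Counting letters C–D–E–F–G–A–B gives a seventh.
Cb→Bbb = 10 semitones, 1 narrower than the major seventh (11), so minor.

minor seventh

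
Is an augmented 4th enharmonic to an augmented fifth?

No

An augmented fourth spans 6 semitones; an augmented fifth spans 8.
The spans differ, so they are not enharmonic equivalents.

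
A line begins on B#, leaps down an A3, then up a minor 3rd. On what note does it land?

Bb

An augmented third down from B# is G (letter G, 5 semitones down).
A minor third up from G is Bb (letter B, 3 semitones up).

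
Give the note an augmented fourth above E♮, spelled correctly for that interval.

A#

A fourth above E lands on the letter A.
An augmented fourth spans 6 semitones, so E moves to pitch class 10. On the letter A that is A#.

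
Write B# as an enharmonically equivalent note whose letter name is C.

Plain C sits at the same pitch as B#, so on the letter C the same pitch needs a natural: C.

C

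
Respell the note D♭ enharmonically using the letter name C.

C#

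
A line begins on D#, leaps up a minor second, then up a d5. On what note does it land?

A minor second up from D# is E (letter E, 1 semitone up).
A diminished fifth up from E is Bb (letter B, 6 semitones up).

Bb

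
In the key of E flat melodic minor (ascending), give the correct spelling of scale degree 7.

Degree 7 takes the letter 6 steps above E, which is D.
In melodic minor (ascending), degree 7 sits 11 semitones above the tonic. Eb + 11 semitones is pitch class 2, spelled on D as D.

D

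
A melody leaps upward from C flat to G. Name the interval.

augmented fifth

Counting letters C–D–E–F–G gives a fifth.
Cb→G = 8 semitones, 1 wider than the perfect fifth (7), so augmented.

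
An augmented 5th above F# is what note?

C##

A fifth above F lands on the letter C.
An augmented fifth spans 8 semitones, so F# moves to pitch class 2. On the letter C that is C##.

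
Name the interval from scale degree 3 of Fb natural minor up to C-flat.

Scale degree 3 of Fb natural minor is Abb.
Abb up to Cb: letters A→C make it a third; 4 semitones makes it major.

major third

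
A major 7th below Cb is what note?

A seventh below C lands on the letter D.
A major seventh spans 11 semitones, so Cb moves to pitch class 0. On the letter D that is Dbb.

Dbb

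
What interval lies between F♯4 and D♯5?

major sixth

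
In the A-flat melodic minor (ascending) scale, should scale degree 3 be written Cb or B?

Cb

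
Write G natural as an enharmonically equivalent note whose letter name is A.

Plain A sits 2 semitones above G, so on the letter A the same pitch needs a double flat: Abb.

Abb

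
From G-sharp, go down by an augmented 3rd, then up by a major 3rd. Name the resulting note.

G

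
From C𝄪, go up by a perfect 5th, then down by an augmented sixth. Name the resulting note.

A perfect fifth up from C## is G## (letter G, 7 semitones up).
An augmented sixth down from G## is B (letter B, 10 semitones down).

B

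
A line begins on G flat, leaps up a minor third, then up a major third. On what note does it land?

Db

A minor third up from Gb is Bbb (letter B, 3 semitones up).
A major third up from Bbb is Db (letter D, 4 semitones up).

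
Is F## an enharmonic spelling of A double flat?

Yes

F## = pitch class 7 and Abb = pitch class 7 — the same pitch class, so they are enharmonic equivalents.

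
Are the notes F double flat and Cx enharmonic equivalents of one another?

No

Two spellings are enharmonically equivalent only if they share a pitch class.
Here Fbb → 3, C## → 2; 2 ≠ 3, so they are not.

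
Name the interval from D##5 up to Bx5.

major sixth

The letter names run D→B, a span of 5 letter steps, so the interval is some kind of sixth.
D## to B## is 9 semitones. A major sixth is 9, so 9 makes it major.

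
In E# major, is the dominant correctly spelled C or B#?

Each scale degree takes a distinct letter name. Degree 5 of a scale on E must use the letter B.
B# and C are enharmonically the same pitch, but only B# uses the letter B, so it is the correct spelling here.

B#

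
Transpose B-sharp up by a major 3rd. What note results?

B up a major third is D#, so the target letter is D.
From B#, a major third is 4 semitones up: D##.

D##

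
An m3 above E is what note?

G

E up a major third is G#, so the target letter is G.
From E, a minor third is 3 semitones up: G.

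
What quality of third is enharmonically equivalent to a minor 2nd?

A minor second spans 1 semitone.
A third spanning 1 semitone is doubly diminished (the major third is 4).

doubly diminished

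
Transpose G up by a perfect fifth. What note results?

D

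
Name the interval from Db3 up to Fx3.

Counting letters D–E–F gives a third.
Db→F## = 6 semitones, 2 wider than the major third (4), so doubly augmented.

doubly augmented third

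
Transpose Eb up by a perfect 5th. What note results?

Bb

E up a perfect fifth is B, so the target letter is B.
From Eb, a perfect fifth is 7 semitones up: Bb.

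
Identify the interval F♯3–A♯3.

major third

The letter names run F→A, a span of 2 letter steps, so the interval is some kind of third.
F# to A# is 4 semitones. A major third is 4, so 4 makes it major.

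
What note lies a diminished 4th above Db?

D up a perfect fourth is G, so the target letter is G.
From Db, a diminished fourth is 4 semitones up: Gbb.

Gbb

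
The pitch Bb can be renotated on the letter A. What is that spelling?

Bb is pitch class 10. The letter A alone is pitch class 9.
To reach pitch class 10 from A requires an offset of +1 semitone, i.e. sharp: A#.

A#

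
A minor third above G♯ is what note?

G up a major third is B, so the target letter is B.
From G#, a minor third is 3 semitones up: B.

B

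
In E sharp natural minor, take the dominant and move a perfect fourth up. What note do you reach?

The dominant of E# natural minor is B#.
A perfect fourth (5 semitones) above B# lands on the letter E, giving E#.

E#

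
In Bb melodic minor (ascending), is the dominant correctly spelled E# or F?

F

Each scale degree takes a distinct letter name. Degree 5 of a scale on B must use the letter F.
F and E# are enharmonically the same pitch, but only F uses the letter F, so it is the correct spelling here.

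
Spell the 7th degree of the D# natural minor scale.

The D# natural minor scale runs D# E# F# G# A# B C#.
Degree 7 is C#.

C#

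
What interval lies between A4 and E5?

perfect fifth

Counting letters A–B–C–D–E gives a fifth.
A→E = 7 semitones, exactly the perfect fifth.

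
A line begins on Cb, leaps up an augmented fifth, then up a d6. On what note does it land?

Ebb

An augmented fifth up from Cb is G (letter G, 8 semitones up).
A diminished sixth up from G is Ebb (letter E, 7 semitones up).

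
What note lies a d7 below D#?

D down a major seventh is Eb, so the target letter is E.
From D#, a diminished seventh is 9 semitones down: E##.

E##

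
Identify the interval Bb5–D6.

major third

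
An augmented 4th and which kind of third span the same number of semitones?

doubly augmented

An augmented fourth spans 6 semitones.
A third spanning 6 semitones is doubly augmented (the major third is 4).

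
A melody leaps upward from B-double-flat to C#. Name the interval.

doubly augmented second

The letter names run B→C, a span of 1 letter step, so the interval is some kind of second.
Bbb to C# is 4 semitones. A major second is 2, so 4 makes it doubly augmented.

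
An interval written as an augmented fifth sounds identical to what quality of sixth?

minor

An augmented fifth spans 8 semitones.
A sixth spanning 8 semitones is minor (the major sixth is 9).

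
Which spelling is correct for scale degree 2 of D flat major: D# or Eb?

Each scale degree takes a distinct letter name. Degree 2 of a scale on D must use the letter E.
Eb and D# are enharmonically the same pitch, but only Eb uses the letter E, so it is the correct spelling here.

Eb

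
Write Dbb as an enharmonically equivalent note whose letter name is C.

Plain C sits at the same pitch as Dbb, so on the letter C the same pitch needs a natural: C.

C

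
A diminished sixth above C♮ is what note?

A sixth above C lands on the letter A.
A diminished sixth spans 7 semitones, so C moves to pitch class 7. On the letter A that is Abb.

Abb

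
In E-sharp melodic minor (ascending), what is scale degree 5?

B#

The E# melodic minor (ascending) scale runs E# F## G# A# B# C## D##.
Degree 5 is B#.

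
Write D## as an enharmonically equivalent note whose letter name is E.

E

Plain E sits at the same pitch as D##, so on the letter E the same pitch needs a natural: E.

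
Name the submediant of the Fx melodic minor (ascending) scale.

D##

Degree 6 takes the letter 5 steps above F, which is D.
In melodic minor (ascending), degree 6 sits 9 semitones above the tonic. F## + 9 semitones is pitch class 4, spelled on D as D##.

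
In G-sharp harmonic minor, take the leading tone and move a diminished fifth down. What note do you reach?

The leading tone of G# harmonic minor is F##.
A diminished fifth (6 semitones) below F## lands on the letter B, giving B##.

B##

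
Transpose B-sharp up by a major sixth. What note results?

G##

B up a major sixth is G#, so the target letter is G.
From B#, a major sixth is 9 semitones up: G##.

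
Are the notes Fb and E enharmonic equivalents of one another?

Yes

Fb is pitch class 4; E is pitch class 4.
All spellings map to pitch class 4, so they are enharmonically equivalent.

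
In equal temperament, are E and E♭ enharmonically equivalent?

Two spellings are enharmonically equivalent only if they share a pitch class.
Here E → 4, Eb → 3; 3 ≠ 4, so they are not.

No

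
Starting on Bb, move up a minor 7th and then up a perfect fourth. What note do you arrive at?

Db

A minor seventh up from Bb is Ab (letter A, 10 semitones up).
A perfect fourth up from Ab is Db (letter D, 5 semitones up).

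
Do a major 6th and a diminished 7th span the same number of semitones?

Yes

A major sixth spans 9 semitones; a diminished seventh spans 9.
They are enharmonically equivalent.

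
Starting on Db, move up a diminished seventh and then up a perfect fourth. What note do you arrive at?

Fbb

A diminished seventh up from Db is Cbb (letter C, 9 semitones up).
A perfect fourth up from Cbb is Fbb (letter F, 5 semitones up).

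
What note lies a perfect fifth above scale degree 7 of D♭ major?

Scale degree 7 of Db major is C.
A perfect fifth (7 semitones) above C lands on the letter G, giving G.

G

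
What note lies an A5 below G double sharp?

G down a perfect fifth is C, so the target letter is C.
From G##, an augmented fifth is 8 semitones down: C#.

C#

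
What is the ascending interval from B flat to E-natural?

Counting letters B–C–D–E gives a fourth.
Bb→E = 6 semitones, 1 wider than the perfect fourth (5), so augmented.

augmented fourth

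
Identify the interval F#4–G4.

minor second

Counting letters F–G gives a second.
F#→G = 1 semitone, 1 narrower than the major second (2), so minor.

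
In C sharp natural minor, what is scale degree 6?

A

The C# natural minor scale runs C# D# E F# G# A B.
Degree 6 is A.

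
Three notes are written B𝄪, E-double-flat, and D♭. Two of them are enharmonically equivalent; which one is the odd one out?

Ebb

In 12-tone equal temperament, enharmonic equivalents share a pitch class. B## is pitch class 1; Ebb is pitch class 2; Db is pitch class 1.
B## and Db share pitch class 1, while Ebb is pitch class 2.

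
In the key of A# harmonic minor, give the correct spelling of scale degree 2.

B#

Degree 2 takes the letter 1 step above A, which is B.
In harmonic minor, degree 2 sits 2 semitones above the tonic. A# + 2 semitones is pitch class 0, spelled on B as B#.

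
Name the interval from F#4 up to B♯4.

Counting letters F–G–A–B gives a fourth.
F#→B# = 6 semitones, 1 wider than the perfect fourth (5), so augmented.

augmented fourth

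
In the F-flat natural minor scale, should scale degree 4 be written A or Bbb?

Bbb

Each scale degree takes a distinct letter name. Degree 4 of a scale on F must use the letter B.
Bbb and A are enharmonically the same pitch, but only Bbb uses the letter B, so it is the correct spelling here.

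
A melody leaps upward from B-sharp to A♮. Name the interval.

diminished seventh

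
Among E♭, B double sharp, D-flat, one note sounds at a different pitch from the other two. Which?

In 12-tone equal temperament, enharmonic equivalents share a pitch class. Eb is pitch class 3; B## is pitch class 1; Db is pitch class 1.
B## and Db share pitch class 1, while Eb is pitch class 3.

Eb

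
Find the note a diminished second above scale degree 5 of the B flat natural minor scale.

Scale degree 5 of Bb natural minor is F.
A diminished second (0 semitones) above F lands on the letter G, giving Gbb.

Gbb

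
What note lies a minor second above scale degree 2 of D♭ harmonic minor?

Scale degree 2 of Db harmonic minor is Eb.
A minor second (1 semitone) above Eb lands on the letter F, giving Fb.

Fb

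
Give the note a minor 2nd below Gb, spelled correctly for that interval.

A second below G lands on the letter F.
A minor second spans 1 semitone, so Gb moves to pitch class 5. On the letter F that is F.

F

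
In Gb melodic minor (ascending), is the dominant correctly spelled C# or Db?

Db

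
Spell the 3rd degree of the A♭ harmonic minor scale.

Cb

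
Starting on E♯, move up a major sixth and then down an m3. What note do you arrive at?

A major sixth up from E# is C## (letter C, 9 semitones up).
A minor third down from C## is A## (letter A, 3 semitones down).

A##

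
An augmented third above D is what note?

F##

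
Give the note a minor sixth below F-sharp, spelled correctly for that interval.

A#

A sixth below F lands on the letter A.
A minor sixth spans 8 semitones, so F# moves to pitch class 10. On the letter A that is A#.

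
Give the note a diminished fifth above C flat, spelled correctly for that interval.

C up a perfect fifth is G, so the target letter is G.
From Cb, a diminished fifth is 6 semitones up: Gbb.

Gbb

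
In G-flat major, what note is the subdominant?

Cb

Degree 4 takes the letter 3 steps above G, which is C.
In major, degree 4 sits 5 semitones above the tonic. Gb + 5 semitones is pitch class 11, spelled on C as Cb.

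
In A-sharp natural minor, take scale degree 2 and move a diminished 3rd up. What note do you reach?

D

Scale degree 2 of A# natural minor is B#.
A diminished third (2 semitones) above B# lands on the letter D, giving D.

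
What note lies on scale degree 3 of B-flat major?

D

The Bb major scale runs Bb C D Eb F G A.
Degree 3 is D.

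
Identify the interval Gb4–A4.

The letter names run G→A, a span of 1 letter step, so the interval is some kind of second.
Gb to A is 3 semitones. A major second is 2, so 3 makes it augmented.

augmented second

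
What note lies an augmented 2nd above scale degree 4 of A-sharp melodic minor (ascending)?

Scale degree 4 of A# melodic minor (ascending) is D#.
An augmented second (3 semitones) above D# lands on the letter E, giving E##.

E##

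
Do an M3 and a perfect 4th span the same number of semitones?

A major third spans 4 semitones; a perfect fourth spans 5.
The spans differ, so they are not enharmonic equivalents.

No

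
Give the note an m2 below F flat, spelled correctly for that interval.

F down a major second is Eb, so the target letter is E.
From Fb, a minor second is 1 semitone down: Eb.

Eb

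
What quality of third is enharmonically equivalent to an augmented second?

minor

An augmented second spans 3 semitones.
A third spanning 3 semitones is minor (the major third is 4).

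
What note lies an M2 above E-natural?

A second above E lands on the letter F.
A major second spans 2 semitones, so E moves to pitch class 6. On the letter F that is F#.

F#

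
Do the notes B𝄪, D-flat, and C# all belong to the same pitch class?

B## is pitch class 1; Db is pitch class 1; C# is pitch class 1.
All spellings map to pitch class 1, so they are enharmonically equivalent.

Yes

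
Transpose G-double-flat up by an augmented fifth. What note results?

A fifth above G lands on the letter D.
An augmented fifth spans 8 semitones, so Gbb moves to pitch class 1. On the letter D that is Db.

Db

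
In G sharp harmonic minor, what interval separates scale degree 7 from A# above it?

minor third

Scale degree 7 of G# harmonic minor is F##.
F## up to A#: letters F→A make it a third; 3 semitones makes it minor.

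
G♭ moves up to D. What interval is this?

Counting letters G–A–B–C–D gives a fifth.
Gb→D = 8 semitones, 1 wider than the perfect fifth (7), so augmented.

augmented fifth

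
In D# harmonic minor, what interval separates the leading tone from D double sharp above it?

The leading tone of D# harmonic minor is C##.
C## up to D##: letters C→D make it a second; 2 semitones makes it major.

major second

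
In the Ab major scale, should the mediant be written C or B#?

C

Each scale degree takes a distinct letter name. Degree 3 of a scale on A must use the letter C.
C and B# are enharmonically the same pitch, but only C uses the letter C, so it is the correct spelling here.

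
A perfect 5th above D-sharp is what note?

D up a perfect fifth is A, so the target letter is A.
From D#, a perfect fifth is 7 semitones up: A#.

A#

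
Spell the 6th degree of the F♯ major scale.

Degree 6 takes the letter 5 steps above F, which is D.
In major, degree 6 sits 9 semitones above the tonic. F# + 9 semitones is pitch class 3, spelled on D as D#.

D#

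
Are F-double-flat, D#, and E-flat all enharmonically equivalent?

Yes

Fbb = pitch class 3 and D# = pitch class 3 and Eb = pitch class 3 — the same pitch class, so they are enharmonic equivalents.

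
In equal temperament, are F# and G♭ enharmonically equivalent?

F# = pitch class 6 and Gb = pitch class 6 — the same pitch class, so they are enharmonic equivalents.

Yes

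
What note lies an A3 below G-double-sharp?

A third below G lands on the letter E.
An augmented third spans 5 semitones, so G## moves to pitch class 4. On the letter E that is E.

E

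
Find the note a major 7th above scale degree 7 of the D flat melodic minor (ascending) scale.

B

Scale degree 7 of Db melodic minor (ascending) is C.
A major seventh (11 semitones) above C lands on the letter B, giving B.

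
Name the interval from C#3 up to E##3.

Counting letters C–D–E gives a third.
C#→E## = 5 semitones, 1 wider than the major third (4), so augmented.

augmented third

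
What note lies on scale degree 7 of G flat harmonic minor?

F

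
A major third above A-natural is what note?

C#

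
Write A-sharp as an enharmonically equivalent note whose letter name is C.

Cbb

A# is pitch class 10. The letter C alone is pitch class 0.
To reach pitch class 10 from C requires an offset of -2 semitones, i.e. double flat: Cbb.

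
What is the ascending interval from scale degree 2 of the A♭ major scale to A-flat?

minor seventh

Scale degree 2 of Ab major is Bb.
Bb up to Ab: letters B→A make it a seventh; 10 semitones makes it minor.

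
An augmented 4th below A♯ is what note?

A down a perfect fourth is E, so the target letter is E.
From A#, an augmented fourth is 6 semitones down: E.

E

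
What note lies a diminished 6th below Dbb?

D down a major sixth is F, so the target letter is F.
From Dbb, a diminished sixth is 7 semitones down: F.

F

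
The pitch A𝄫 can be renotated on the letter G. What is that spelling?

Plain G sits at the same pitch as Abb, so on the letter G the same pitch needs a natural: G.

G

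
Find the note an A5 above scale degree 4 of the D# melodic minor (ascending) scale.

Scale degree 4 of D# melodic minor (ascending) is G#.
An augmented fifth (8 semitones) above G# lands on the letter D, giving D##.

D##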